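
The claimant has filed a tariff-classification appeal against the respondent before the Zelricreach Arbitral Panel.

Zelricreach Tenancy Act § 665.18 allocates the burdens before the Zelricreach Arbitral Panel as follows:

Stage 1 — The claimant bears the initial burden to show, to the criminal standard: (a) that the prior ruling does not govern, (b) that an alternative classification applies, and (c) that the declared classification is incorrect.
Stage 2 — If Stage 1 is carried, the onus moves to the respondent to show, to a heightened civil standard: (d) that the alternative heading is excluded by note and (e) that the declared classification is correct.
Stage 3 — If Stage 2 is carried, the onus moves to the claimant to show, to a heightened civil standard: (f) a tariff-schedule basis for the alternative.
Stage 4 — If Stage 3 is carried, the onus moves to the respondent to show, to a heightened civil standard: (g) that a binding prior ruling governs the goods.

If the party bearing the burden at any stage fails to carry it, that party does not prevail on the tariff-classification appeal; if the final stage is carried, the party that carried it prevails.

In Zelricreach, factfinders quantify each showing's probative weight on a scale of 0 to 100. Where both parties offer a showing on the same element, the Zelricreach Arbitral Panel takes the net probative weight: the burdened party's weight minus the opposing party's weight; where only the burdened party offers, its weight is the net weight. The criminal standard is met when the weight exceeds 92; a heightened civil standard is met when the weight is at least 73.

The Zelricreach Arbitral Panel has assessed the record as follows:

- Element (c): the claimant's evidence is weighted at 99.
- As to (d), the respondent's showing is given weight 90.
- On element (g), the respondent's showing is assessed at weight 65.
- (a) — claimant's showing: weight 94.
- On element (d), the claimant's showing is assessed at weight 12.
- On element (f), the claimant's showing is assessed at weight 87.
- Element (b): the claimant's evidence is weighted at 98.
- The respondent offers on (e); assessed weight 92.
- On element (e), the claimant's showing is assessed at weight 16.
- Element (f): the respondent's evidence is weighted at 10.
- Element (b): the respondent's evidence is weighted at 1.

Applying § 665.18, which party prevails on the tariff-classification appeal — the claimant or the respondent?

claimant

Stage 1 (claimant, the criminal standard, weight exceeds 92): (a) 94 > 92 — meets; (b) net 98−1=97 > 92 — meets; (c) 99 > 92 — meets.
  Stage 1 is satisfied; the onus moves to the respondent.
Stage 2 (respondent, a heightened civil standard, weight is at least 73): (d) net 90−12=78 ≥ 73 — meets; (e) net 92−16=76 ≥ 73 — meets.
  Stage 2 carried; the burden shifts to the claimant.
Stage 3 (claimant, a heightened civil standard, weight is at least 73): (f) net 87−10=77 ≥ 73 — meets.
  All elements met. The burden passes to the respondent.
Stage 4 (respondent, a heightened civil standard, weight is at least 73): (g) 65 < 73 — fails.
  Stage 4 not carried; the respondent fails its burden.
The claimant prevails.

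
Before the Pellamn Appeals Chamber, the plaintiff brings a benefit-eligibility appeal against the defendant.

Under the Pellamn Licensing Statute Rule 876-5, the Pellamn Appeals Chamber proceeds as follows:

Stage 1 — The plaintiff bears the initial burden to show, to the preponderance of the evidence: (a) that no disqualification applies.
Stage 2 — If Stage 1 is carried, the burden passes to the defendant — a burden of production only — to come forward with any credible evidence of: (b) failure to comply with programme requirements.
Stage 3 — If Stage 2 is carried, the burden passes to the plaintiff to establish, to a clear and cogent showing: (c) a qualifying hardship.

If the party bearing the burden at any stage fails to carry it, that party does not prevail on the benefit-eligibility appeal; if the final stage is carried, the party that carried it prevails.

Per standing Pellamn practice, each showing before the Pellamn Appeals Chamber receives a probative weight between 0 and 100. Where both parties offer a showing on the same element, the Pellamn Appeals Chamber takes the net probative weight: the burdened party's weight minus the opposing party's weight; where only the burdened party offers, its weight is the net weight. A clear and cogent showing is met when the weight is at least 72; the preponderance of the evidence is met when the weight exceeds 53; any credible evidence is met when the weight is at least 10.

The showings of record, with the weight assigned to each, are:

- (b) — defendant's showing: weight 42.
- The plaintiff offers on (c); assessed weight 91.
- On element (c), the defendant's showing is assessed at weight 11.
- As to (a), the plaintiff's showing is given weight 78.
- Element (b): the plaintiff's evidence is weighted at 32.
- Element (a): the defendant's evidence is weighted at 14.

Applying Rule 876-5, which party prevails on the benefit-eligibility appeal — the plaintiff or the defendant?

plaintiff

At Stage 1 the plaintiff must meet the preponderance of the evidence (weight exceeds 53): on (a) the weight is 78 less the opposing 14 gives net 64, > 53, so (a) meets the standard.
  The plaintiff carries Stage 1; the defendant now bears the burden.
At Stage 2 the defendant must meet any credible evidence (weight is at least 10): on (b) the weight is 42 less the opposing 32 gives net 10, ≥ 10, so (b) meets the standard.
  The defendant carries Stage 2; the plaintiff now bears the burden.
At Stage 3 the plaintiff must meet a clear and cogent showing (weight is at least 72): on (c) the weight is 91 less the opposing 11 gives net 80, ≥ 72, so (c) meets the standard.
  All elements met at the final stage.
With every stage satisfied, the plaintiff prevails.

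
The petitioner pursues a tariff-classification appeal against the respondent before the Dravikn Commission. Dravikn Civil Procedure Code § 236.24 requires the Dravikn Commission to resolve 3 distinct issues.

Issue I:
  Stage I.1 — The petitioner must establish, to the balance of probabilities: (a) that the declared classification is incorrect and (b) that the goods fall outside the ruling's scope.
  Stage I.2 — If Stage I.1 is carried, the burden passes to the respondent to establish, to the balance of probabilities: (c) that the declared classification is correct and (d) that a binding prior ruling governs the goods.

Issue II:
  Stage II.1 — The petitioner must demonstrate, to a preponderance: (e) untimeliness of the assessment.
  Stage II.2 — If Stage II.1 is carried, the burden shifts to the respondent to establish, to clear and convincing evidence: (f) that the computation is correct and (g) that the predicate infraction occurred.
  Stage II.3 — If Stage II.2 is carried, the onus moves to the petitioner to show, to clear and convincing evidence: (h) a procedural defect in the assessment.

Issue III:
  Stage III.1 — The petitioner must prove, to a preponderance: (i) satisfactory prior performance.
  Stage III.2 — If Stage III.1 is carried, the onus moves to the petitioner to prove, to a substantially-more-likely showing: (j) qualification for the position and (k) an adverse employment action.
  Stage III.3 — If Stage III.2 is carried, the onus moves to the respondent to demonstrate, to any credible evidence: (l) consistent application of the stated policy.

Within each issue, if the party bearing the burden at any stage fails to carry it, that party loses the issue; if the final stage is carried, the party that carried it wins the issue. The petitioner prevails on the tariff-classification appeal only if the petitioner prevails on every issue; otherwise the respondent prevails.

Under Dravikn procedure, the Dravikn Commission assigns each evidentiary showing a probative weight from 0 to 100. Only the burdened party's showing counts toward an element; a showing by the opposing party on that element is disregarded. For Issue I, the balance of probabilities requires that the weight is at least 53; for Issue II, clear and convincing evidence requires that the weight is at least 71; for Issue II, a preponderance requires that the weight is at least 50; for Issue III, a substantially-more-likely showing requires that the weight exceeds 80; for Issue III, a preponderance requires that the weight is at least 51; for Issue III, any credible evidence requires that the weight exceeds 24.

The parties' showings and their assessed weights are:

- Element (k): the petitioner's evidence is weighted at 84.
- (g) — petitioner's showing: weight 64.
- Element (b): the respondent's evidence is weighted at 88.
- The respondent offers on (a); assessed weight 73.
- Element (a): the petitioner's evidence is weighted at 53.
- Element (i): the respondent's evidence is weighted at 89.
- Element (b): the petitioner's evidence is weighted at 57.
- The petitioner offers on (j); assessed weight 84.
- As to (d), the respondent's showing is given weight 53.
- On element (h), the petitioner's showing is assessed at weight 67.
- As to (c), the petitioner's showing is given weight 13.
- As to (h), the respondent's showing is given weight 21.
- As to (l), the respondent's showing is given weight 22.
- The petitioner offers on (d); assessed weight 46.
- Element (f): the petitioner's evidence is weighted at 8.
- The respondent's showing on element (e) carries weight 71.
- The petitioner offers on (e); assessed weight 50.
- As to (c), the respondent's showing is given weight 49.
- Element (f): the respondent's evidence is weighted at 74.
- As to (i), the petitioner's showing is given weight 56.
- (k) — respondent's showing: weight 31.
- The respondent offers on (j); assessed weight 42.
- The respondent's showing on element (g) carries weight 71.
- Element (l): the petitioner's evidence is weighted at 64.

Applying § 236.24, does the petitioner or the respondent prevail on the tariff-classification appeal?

respondent

— Issue I —
Stage I.1 — burden on petitioner; standard: the balance of probabilities (weight is at least 53).
    (a): 53 (respondent's 73 disregarded) ≥ 53 [met]
    (b): 57 (respondent's 88 disregarded) ≥ 53 [met]
  The petitioner carries Stage I.1; the respondent now bears the burden.
Stage I.2 — burden on respondent; standard: the balance of probabilities (weight is at least 53).
    (c): 49 (petitioner's 13 disregarded) < 53 [not met]
    (d): 53 (petitioner's 46 disregarded) ≥ 53 [met]
  Not every element is met, so the respondent fails to carry Stage I.2.
The analysis ends at Stage I.2; the petitioner prevails on this issue.
— Issue II —
At Stage II.1 the petitioner must meet a preponderance (weight is at least 50): on (e) the weight is 50 (the respondent's 71 is given no effect), which does reach 50, so (e) meets the standard.
  The petitioner carries Stage II.1; the respondent now bears the burden.
At Stage II.2 the respondent must meet clear and convincing evidence (weight is at least 71): on (f) the weight is 74 (the petitioner's 8 is given no effect), ≥ 71, so (f) meets the standard; on (g) the weight is 71 (the petitioner's 64 is given no effect), which does reach 71, so (g) meets the standard.
  The respondent carries Stage II.2; the petitioner now bears the burden.
At Stage II.3 the petitioner must meet clear and convincing evidence (weight is at least 71): on (h) the weight is 67 (the respondent's 21 is given no effect), which does not reach 71, so (h) does not meet the standard.
  Not every element is met, so the petitioner fails to carry Stage II.3.
So the respondent prevails on this issue.
— Issue III —
Stage III.1 (petitioner, a preponderance, weight is at least 51): (i) 56 (respondent's 89 disregarded) ≥ 51 — meets.
  Stage III.1 is satisfied; the petitioner continues to bear the burden.
Stage III.2 (petitioner, a substantially-more-likely showing, weight exceeds 80): (j) 84 (respondent's 42 disregarded) > 80 — meets; (k) 84 (respondent's 31 disregarded) > 80 — meets.
  All elements met. The burden passes to the respondent.
Stage III.3 (respondent, any credible evidence, weight exceeds 24): (l) 22 (petitioner's 64 disregarded) ≤ 24 — fails.
  The respondent does not carry Stage III.3.
So the petitioner prevails on this issue.
Per-issue: Issue I → petitioner; Issue II → respondent; Issue III → petitioner. The petitioner must prevail on every issue; overall, the respondent prevails.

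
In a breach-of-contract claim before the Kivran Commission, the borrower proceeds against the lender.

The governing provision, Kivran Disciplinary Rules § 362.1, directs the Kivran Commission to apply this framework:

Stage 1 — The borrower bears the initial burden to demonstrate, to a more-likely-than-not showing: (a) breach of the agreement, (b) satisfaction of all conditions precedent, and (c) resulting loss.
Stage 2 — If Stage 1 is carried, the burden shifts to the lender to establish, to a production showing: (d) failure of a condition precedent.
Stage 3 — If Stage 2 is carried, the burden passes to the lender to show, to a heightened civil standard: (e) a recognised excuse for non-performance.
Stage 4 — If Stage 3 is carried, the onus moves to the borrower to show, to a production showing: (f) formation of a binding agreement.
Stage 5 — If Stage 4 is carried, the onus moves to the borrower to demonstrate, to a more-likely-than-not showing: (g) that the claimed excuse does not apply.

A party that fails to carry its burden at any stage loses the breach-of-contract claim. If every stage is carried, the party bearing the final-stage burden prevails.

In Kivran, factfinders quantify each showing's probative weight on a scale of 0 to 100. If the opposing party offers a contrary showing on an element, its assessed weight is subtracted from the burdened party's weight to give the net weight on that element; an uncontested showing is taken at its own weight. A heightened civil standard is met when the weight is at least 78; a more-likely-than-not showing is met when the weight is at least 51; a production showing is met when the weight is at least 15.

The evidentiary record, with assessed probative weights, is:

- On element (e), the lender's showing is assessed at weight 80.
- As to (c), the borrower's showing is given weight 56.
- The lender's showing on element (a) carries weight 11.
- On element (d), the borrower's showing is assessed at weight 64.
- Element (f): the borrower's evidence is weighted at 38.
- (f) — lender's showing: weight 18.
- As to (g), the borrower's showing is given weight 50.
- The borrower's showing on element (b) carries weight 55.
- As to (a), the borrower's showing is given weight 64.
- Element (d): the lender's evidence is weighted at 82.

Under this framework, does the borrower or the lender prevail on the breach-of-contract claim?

lender

Stage 1 — burden on borrower; standard: a more-likely-than-not showing (weight is at least 51).
    (a): 64 − 11 = 53 ≥ 51 [met]
    (b): 55 ≥ 51 [met]
    (c): 56 ≥ 51 [met]
  All elements met. The burden passes to the lender.
Stage 2 — burden on lender; standard: a production showing (weight is at least 15).
    (d): 82 − 64 = 18 ≥ 15 [met]
  Stage 2 is satisfied; the lender continues to bear the burden.
Stage 3 — burden on lender; standard: a heightened civil standard (weight is at least 78).
    (e): 80 ≥ 78 [met]
  The lender carries Stage 3; the borrower now bears the burden.
Stage 4 — burden on borrower; standard: a production showing (weight is at least 15).
    (f): 38 − 18 = 20 ≥ 15 [met]
  Stage 4 is satisfied; the borrower continues to bear the burden.
Stage 5 — burden on borrower; standard: a more-likely-than-not showing (weight is at least 51).
    (g): 50 < 51 [not met]
  Stage 5 not carried; the borrower fails its burden.
The analysis ends at Stage 5; the lender prevails.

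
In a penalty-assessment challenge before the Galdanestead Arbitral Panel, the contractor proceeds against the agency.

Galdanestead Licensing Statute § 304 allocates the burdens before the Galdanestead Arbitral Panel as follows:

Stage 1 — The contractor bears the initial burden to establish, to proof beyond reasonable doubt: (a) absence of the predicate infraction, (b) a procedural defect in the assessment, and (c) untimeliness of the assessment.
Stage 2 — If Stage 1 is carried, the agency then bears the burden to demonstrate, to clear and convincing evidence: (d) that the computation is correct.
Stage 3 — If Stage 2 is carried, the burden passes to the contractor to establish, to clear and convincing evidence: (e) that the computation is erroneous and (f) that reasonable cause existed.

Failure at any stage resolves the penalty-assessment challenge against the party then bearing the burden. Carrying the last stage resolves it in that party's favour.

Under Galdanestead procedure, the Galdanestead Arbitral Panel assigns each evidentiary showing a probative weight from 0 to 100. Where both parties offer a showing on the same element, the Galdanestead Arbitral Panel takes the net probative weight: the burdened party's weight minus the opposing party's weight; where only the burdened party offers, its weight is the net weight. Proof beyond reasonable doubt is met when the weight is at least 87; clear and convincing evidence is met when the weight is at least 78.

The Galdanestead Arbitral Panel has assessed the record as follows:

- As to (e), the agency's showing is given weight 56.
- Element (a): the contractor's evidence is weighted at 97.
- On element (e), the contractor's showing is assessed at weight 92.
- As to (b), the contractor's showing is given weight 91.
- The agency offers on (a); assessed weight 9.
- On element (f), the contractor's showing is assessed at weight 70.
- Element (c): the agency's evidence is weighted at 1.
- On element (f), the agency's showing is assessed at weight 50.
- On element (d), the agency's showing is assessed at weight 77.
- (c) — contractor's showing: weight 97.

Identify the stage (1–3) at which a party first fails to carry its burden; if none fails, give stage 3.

stage 2

At Stage 1 the contractor must meet proof beyond reasonable doubt (weight is at least 87): on (a) the weight is 97 less the opposing 9 gives net 88, which does reach 87, so (a) meets the standard; on (b) the weight is 91, which does reach 87, so (b) meets the standard; on (c) the weight is 97 less the opposing 1 gives net 96, ≥ 87, so (c) meets the standard.
  All elements met. The burden passes to the agency.
At Stage 2 the agency must meet clear and convincing evidence (weight is at least 78): on (d) the weight is 77, < 78, so (d) does not meet the standard.
  The agency does not carry Stage 2.
The analysis ends at Stage 2; the contractor prevails.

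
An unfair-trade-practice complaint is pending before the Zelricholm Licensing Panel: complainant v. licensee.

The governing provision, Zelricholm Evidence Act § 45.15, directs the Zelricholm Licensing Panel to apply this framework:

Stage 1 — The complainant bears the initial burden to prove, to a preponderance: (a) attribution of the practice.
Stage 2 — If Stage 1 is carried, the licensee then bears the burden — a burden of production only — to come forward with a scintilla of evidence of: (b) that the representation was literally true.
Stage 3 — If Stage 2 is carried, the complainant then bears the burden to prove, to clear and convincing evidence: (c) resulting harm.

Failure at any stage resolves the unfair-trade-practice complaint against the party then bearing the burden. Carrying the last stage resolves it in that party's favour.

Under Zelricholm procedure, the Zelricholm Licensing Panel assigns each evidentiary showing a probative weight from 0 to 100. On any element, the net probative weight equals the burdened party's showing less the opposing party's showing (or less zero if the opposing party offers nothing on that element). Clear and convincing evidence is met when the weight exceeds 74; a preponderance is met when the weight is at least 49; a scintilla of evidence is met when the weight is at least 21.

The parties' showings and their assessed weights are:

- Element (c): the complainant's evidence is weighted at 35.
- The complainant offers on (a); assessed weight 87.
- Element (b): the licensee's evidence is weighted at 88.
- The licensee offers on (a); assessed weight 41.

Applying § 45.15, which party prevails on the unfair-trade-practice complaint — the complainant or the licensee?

Stage 1 — burden on complainant; standard: a preponderance (weight is at least 49).
    (a): 87 − 41 = 46 < 49 [not met]
  Stage 1 not carried; the complainant fails its burden.
The analysis ends at Stage 1; the licensee prevails.

licensee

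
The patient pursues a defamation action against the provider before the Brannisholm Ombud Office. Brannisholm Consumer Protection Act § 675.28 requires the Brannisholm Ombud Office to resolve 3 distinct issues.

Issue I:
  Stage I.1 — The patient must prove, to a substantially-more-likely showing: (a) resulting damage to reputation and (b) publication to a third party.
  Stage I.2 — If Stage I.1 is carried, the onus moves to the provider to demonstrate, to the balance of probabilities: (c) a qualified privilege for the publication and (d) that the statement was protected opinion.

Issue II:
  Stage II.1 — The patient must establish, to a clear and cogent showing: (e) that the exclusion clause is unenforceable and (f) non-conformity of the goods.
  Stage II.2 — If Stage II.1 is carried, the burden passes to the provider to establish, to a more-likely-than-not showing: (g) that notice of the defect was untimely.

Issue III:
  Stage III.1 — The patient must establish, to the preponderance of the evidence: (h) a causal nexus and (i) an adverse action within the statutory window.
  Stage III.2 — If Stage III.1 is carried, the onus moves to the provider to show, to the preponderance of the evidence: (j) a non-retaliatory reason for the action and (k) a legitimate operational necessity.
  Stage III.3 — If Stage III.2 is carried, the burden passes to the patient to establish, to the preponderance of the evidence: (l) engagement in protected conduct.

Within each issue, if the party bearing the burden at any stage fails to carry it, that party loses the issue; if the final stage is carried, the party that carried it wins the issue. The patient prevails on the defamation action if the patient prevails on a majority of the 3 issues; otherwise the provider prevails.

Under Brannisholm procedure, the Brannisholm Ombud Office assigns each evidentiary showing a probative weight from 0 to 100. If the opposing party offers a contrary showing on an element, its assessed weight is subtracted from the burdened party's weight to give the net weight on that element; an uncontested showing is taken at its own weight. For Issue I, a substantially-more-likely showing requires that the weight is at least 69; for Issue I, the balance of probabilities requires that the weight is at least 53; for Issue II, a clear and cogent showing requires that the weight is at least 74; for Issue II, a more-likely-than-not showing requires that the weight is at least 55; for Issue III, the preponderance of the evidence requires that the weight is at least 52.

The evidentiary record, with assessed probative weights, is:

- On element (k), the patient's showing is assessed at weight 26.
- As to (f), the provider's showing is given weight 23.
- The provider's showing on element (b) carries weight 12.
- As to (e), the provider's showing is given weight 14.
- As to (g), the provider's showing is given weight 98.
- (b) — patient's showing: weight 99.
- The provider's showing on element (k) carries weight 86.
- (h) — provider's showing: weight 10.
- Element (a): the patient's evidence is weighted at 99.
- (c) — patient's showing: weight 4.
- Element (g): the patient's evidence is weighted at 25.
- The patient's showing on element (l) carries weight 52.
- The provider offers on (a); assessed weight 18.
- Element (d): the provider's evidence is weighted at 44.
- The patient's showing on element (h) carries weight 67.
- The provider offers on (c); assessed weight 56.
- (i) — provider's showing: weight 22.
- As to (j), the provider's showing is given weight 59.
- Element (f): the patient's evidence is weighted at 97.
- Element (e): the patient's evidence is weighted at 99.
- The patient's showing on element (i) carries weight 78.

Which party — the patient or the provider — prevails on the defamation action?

patient

— Issue I —
Stage I.1 — burden on patient; standard: a substantially-more-likely showing (weight is at least 69).
    (a): 99 − 18 = 81 ≥ 69 [met]
    (b): 99 − 12 = 87 ≥ 69 [met]
  The patient carries Stage I.1; the provider now bears the burden.
Stage I.2 — burden on provider; standard: the balance of probabilities (weight is at least 53).
    (c): 56 − 4 = 52 < 53 [not met]
    (d): 44 < 53 [not met]
  Not every element is met, so the provider fails to carry Stage I.2.
The analysis ends at Stage I.2; the patient prevails on this issue.
— Issue II —
At Stage II.1 the patient must meet a clear and cogent showing (weight is at least 74): on (e) the weight is 99 less the opposing 14 gives net 85, ≥ 74, so (e) meets the standard; on (f) the weight is 97 less the opposing 23 gives net 74, which does reach 74, so (f) meets the standard.
  The patient carries Stage II.1; the provider now bears the burden.
At Stage II.2 the provider must meet a more-likely-than-not showing (weight is at least 55): on (g) the weight is 98 less the opposing 25 gives net 73, which does reach 55, so (g) meets the standard.
  Stage II.2 carried; the final stage is satisfied.
All stages carried — the provider prevails on this issue.
— Issue III —
At Stage III.1 the patient must meet the preponderance of the evidence (weight is at least 52): on (h) the weight is 67 less the opposing 10 gives net 57, ≥ 52, so (h) meets the standard; on (i) the weight is 78 less the opposing 22 gives net 56, ≥ 52, so (i) meets the standard.
  The patient carries Stage III.1; the provider now bears the burden.
At Stage III.2 the provider must meet the preponderance of the evidence (weight is at least 52): on (j) the weight is 59, ≥ 52, so (j) meets the standard; on (k) the weight is 86 less the opposing 26 gives net 60, ≥ 52, so (k) meets the standard.
  Stage III.2 carried; the burden shifts to the patient.
At Stage III.3 the patient must meet the preponderance of the evidence (weight is at least 52): on (l) the weight is 52, ≥ 52, so (l) meets the standard.
  All elements met at the final stage.
Every stage carried; the patient prevails on this issue.
Per-issue: Issue I → patient; Issue II → provider; Issue III → patient. The patient must prevail on a majority of issues; overall, the patient prevails.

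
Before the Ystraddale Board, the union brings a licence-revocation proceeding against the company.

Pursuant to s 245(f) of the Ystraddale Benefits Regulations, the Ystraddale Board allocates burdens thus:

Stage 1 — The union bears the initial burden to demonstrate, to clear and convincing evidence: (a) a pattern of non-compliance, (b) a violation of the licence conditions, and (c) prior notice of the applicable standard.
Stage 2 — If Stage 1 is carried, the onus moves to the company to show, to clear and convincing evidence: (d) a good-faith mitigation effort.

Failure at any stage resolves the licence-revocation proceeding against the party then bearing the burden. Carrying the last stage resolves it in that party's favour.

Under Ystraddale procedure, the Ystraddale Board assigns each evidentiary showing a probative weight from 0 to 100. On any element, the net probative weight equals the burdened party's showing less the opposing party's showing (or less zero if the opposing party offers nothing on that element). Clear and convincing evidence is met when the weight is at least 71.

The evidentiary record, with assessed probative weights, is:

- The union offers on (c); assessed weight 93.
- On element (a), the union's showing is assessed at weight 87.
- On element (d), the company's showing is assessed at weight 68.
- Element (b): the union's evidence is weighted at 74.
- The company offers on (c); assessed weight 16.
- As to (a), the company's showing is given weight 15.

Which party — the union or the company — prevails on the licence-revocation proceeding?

union

At Stage 1 the union must meet clear and convincing evidence (weight is at least 71): on (a) the weight is 87 less the opposing 15 gives net 72, ≥ 71, so (a) meets the standard; on (b) the weight is 74, ≥ 71, so (b) meets the standard; on (c) the weight is 93 less the opposing 16 gives net 77, ≥ 71, so (c) meets the standard.
  Stage 1 is satisfied; the onus moves to the company.
At Stage 2 the company must meet clear and convincing evidence (weight is at least 71): on (d) the weight is 68, < 71, so (d) does not meet the standard.
  Stage 2 not carried; the company fails its burden.
So the union prevails.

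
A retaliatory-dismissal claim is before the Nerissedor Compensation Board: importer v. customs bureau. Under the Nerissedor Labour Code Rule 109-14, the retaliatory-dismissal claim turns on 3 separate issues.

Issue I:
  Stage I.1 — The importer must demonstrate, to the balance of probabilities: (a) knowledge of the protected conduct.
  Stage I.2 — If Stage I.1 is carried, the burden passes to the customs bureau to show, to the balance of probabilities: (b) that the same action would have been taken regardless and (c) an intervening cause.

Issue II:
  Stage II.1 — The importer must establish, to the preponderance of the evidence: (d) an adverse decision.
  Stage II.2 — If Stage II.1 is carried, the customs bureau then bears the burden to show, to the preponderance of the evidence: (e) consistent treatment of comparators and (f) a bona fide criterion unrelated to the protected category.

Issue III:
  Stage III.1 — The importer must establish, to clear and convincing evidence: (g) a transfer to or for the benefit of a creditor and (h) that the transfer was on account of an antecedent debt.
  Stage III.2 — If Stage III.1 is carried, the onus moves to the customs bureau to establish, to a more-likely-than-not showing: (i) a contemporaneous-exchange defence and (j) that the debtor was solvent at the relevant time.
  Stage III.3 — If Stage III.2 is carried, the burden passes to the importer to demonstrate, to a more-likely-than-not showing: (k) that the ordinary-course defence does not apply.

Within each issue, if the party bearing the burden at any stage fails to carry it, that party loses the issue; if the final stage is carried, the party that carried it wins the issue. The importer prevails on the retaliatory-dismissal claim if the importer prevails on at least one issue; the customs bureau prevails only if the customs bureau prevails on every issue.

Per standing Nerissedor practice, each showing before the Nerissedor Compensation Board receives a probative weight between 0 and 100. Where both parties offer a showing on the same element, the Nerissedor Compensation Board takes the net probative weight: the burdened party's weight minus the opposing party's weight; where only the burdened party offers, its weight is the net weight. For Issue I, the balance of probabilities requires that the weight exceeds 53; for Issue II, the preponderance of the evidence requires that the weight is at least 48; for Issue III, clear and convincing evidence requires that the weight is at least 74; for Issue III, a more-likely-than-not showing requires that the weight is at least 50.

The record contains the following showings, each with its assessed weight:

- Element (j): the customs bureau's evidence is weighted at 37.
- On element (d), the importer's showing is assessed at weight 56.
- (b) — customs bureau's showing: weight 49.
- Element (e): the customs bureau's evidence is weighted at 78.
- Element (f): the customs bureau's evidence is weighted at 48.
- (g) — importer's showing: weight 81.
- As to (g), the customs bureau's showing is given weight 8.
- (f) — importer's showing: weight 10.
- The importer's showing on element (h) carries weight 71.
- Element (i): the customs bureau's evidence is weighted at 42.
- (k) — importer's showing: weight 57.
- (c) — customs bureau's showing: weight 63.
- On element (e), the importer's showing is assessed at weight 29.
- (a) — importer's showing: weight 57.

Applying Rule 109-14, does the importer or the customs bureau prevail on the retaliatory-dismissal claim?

importer

— Issue I —
Stage I.1 (importer, the balance of probabilities, weight exceeds 53): (a) 57 > 53 — meets.
  All elements met. The burden passes to the customs bureau.
Stage I.2 (customs bureau, the balance of probabilities, weight exceeds 53): (b) 49 ≤ 53 — fails; (c) 63 > 53 — meets.
  Stage I.2 not carried; the customs bureau fails its burden.
The analysis ends at Stage I.2; the importer prevails on this issue.
— Issue II —
At Stage II.1 the importer must meet the preponderance of the evidence (weight is at least 48): on (d) the weight is 56, ≥ 48, so (d) meets the standard.
  All elements met. The burden passes to the customs bureau.
At Stage II.2 the customs bureau must meet the preponderance of the evidence (weight is at least 48): on (e) the weight is 78 less the opposing 29 gives net 49, ≥ 48, so (e) meets the standard; on (f) the weight is 48 less the opposing 10 gives net 38, which does not reach 48, so (f) does not meet the standard.
  Stage II.2 not carried; the customs bureau fails its burden.
So the importer prevails on this issue.
— Issue III —
At Stage III.1 the importer must meet clear and convincing evidence (weight is at least 74): on (g) the weight is 81 less the opposing 8 gives net 73, which does not reach 74, so (g) does not meet the standard; on (h) the weight is 71, which does not reach 74, so (h) does not meet the standard.
  The importer does not carry Stage III.1.
The customs bureau prevails on this issue.
Per-issue: Issue I → importer; Issue II → importer; Issue III → customs bureau. The importer must prevail on at least one issue; overall, the importer prevails.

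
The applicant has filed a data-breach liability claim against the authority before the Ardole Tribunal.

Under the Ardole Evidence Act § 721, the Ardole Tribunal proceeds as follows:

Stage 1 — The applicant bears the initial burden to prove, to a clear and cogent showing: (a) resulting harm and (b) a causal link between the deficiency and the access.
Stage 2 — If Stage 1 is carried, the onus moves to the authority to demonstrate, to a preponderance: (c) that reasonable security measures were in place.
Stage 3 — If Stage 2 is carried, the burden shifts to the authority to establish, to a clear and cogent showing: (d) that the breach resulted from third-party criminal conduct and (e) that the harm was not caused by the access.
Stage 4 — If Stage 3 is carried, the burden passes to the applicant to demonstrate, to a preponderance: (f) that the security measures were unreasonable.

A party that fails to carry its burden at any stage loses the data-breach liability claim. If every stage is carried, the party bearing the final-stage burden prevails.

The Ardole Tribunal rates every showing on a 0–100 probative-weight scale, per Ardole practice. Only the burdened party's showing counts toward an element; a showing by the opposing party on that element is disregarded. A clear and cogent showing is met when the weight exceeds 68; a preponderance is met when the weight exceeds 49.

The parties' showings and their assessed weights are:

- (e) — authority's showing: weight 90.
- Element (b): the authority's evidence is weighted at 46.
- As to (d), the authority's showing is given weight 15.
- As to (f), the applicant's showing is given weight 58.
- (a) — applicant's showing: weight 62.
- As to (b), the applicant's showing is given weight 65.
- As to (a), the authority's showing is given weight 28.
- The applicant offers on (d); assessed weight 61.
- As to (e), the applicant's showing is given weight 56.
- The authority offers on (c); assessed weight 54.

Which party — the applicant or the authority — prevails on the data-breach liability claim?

authority

At Stage 1 the applicant must meet a clear and cogent showing (weight exceeds 68): on (a) the weight is 62 (the authority's 28 is given no effect), ≤ 68, so (a) does not meet the standard; on (b) the weight is 65 (the authority's 46 is given no effect), which does not exceed 68, so (b) does not meet the standard.
  The applicant does not carry Stage 1.
The authority prevails.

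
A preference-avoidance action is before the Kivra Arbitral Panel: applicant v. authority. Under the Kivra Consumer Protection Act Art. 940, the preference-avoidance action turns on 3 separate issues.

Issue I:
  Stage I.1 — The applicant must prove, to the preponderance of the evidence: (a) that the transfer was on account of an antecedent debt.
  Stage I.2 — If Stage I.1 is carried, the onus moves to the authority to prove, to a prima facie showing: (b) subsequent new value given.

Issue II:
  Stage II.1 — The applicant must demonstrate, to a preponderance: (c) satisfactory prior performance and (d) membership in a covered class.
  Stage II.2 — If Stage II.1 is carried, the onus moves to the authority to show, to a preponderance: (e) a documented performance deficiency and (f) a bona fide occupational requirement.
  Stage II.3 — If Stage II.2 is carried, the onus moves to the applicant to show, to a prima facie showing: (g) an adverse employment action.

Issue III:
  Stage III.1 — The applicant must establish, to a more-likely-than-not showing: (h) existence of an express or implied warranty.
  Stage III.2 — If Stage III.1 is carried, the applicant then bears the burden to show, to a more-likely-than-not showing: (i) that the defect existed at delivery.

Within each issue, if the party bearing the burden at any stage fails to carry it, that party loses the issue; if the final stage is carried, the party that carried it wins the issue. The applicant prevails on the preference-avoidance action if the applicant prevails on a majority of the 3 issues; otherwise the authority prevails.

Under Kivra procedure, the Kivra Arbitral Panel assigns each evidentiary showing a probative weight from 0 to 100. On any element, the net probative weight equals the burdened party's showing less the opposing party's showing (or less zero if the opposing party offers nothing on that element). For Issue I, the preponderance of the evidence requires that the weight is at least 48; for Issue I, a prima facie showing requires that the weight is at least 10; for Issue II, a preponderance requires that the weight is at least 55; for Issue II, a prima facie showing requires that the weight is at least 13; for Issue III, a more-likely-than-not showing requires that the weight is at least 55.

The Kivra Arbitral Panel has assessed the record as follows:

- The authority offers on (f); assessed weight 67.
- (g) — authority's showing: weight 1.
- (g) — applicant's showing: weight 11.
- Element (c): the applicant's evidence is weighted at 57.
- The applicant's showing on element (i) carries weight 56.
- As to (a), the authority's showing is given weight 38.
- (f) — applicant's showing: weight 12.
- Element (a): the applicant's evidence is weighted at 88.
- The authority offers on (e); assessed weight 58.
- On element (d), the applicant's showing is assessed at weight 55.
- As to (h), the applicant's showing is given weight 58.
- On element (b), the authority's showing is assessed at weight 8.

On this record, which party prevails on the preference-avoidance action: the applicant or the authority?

applicant

— Issue I —
Stage I.1 — burden on applicant; standard: the preponderance of the evidence (weight is at least 48).
    (a): 88 − 38 = 50 ≥ 48 [met]
  Stage I.1 is satisfied; the onus moves to the authority.
Stage I.2 — burden on authority; standard: a prima facie showing (weight is at least 10).
    (b): 8 < 10 [not met]
  The authority does not carry Stage I.2.
The applicant prevails on this issue.
— Issue II —
At Stage II.1 the applicant must meet a preponderance (weight is at least 55): on (c) the weight is 57, ≥ 55, so (c) meets the standard; on (d) the weight is 55, which does reach 55, so (d) meets the standard.
  The applicant carries Stage II.1; the authority now bears the burden.
At Stage II.2 the authority must meet a preponderance (weight is at least 55): on (e) the weight is 58, which does reach 55, so (e) meets the standard; on (f) the weight is 67 less the opposing 12 gives net 55, which does reach 55, so (f) meets the standard.
  The authority carries Stage II.2; the applicant now bears the burden.
At Stage II.3 the applicant must meet a prima facie showing (weight is at least 13): on (g) the weight is 11 less the opposing 1 gives net 10, which does not reach 13, so (g) does not meet the standard.
  The applicant does not carry Stage II.3.
The analysis ends at Stage II.3; the authority prevails on this issue.
— Issue III —
At Stage III.1 the applicant must meet a more-likely-than-not showing (weight is at least 55): on (h) the weight is 58, which does reach 55, so (h) meets the standard.
  Stage III.1 carried; the burden remains with the applicant.
At Stage III.2 the applicant must meet a more-likely-than-not showing (weight is at least 55): on (i) the weight is 56, which does reach 55, so (i) meets the standard.
  The applicant carries the last stage.
All stages carried — the applicant prevails on this issue.
Per-issue: Issue I → applicant; Issue II → authority; Issue III → applicant. The applicant must prevail on a majority of issues; overall, the applicant prevails.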